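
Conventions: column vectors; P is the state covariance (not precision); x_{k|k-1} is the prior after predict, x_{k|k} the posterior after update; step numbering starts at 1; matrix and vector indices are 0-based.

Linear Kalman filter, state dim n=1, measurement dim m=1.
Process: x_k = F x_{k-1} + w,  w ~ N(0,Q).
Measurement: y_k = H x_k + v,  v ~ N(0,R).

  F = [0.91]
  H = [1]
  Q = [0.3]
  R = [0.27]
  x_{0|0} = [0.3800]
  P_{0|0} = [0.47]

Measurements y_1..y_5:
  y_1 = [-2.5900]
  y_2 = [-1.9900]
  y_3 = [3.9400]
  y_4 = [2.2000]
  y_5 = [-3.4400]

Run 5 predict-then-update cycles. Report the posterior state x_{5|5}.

step 1: x^-=[0.3458]  P^-=[0.6892]  S=[0.9592]  K=[0.7185]  nu=[-2.9358]  x^+=[-1.7636]  P^+=[0.1940]
step 2: x^-=[-1.6049]  P^-=[0.4607]  S=[0.7307]  K=[0.6305]  nu=[-0.3851]  x^+=[-1.8477]  P^+=[0.1702]
step 3: x^-=[-1.6814]  P^-=[0.4410]  S=[0.7110]  K=[0.6202]  nu=[5.6214]  x^+=[1.8052]  P^+=[0.1675]
step 4: x^-=[1.6427]  P^-=[0.4387]  S=[0.7087]  K=[0.6190]  nu=[0.5573]  x^+=[1.9877]  P^+=[0.1671]
step 5: x^-=[1.8088]  P^-=[0.4384]  S=[0.7084]  K=[0.6189]  nu=[-5.2488]  x^+=[-1.4395]  P^+=[0.1671]

x_post = [-1.4395]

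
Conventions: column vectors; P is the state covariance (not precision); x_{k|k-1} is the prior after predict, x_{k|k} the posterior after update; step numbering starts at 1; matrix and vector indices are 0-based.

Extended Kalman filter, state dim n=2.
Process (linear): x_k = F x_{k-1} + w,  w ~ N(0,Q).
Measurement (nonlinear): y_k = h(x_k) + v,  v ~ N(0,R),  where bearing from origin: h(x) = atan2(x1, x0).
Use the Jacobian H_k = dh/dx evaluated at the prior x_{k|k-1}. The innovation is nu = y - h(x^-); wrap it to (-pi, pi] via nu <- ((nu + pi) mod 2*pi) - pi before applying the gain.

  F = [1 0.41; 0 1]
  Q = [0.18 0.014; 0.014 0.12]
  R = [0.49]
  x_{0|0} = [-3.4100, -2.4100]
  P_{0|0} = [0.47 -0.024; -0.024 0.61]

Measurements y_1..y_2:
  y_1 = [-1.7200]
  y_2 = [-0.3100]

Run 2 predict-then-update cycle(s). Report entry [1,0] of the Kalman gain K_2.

K[1,0] = -0.1684

step 1: x^-=[-4.3981, -2.4100]  P^-=[0.7329 0.2401; 0.2401 0.7300]  H_jac=[0.0958 -0.1749]  S=[0.5110]  K=[0.0553; -0.2048]  nu=[0.9203]  x^+=[-4.3472, -2.5985]  P^+=[0.7313 0.2459; 0.2459 0.7086]
step 2: x^-=[-5.4126, -2.5985]  P^-=[1.2320 0.5504; 0.5504 0.8286]  H_jac=[0.0721 -0.1501]  S=[0.5032]  K=[0.0123; -0.1684]  nu=[2.3840]  x^+=[-5.3834, -2.9999]  P^+=[1.2320 0.5514; 0.5514 0.8143]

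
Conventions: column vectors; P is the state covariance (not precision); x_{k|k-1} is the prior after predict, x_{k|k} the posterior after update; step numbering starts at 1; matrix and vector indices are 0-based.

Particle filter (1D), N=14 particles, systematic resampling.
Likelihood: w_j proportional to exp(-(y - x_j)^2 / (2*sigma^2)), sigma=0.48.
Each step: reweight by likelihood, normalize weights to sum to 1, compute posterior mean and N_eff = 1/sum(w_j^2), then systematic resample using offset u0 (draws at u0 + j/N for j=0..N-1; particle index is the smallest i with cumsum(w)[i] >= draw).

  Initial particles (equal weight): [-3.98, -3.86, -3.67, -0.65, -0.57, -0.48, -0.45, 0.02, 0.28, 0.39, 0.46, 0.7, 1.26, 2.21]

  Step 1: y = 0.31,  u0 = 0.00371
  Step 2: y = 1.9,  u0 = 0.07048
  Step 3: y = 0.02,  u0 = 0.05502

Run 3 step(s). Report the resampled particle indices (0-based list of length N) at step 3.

step 1: w=[0.0000, 0.0000, 0.0000, 0.0246, 0.0339, 0.0470, 0.0520, 0.1516, 0.1816, 0.1795, 0.1733, 0.1308, 0.0257, 0.0001]  mean=0.2464  Neff=7.0104  idx=[3, 5, 6, 7, 7, 8, 8, 9, 9, 9, 10, 10, 11, 11]
step 2: w=[0.0000, 0.0000, 0.0000, 0.0034, 0.0034, 0.0242, 0.0242, 0.0510, 0.0510, 0.0510, 0.0799, 0.0799, 0.3160, 0.3160]  mean=0.5892  Neff=4.5155  idx=[7, 8, 10, 10, 11, 12, 12, 12, 12, 13, 13, 13, 13, 13]
step 3: w=[0.1100, 0.1100, 0.0972, 0.0972, 0.0972, 0.0543, 0.0543, 0.0543, 0.0543, 0.0543, 0.0543, 0.0543, 0.0543, 0.0543]  mean=0.5618  Neff=12.6503  idx=[0, 1, 1, 2, 3, 3, 4, 5, 7, 8, 9, 11, 12, 13]

resampled_idx = [0, 1, 1, 2, 3, 3, 4, 5, 7, 8, 9, 11, 12, 13]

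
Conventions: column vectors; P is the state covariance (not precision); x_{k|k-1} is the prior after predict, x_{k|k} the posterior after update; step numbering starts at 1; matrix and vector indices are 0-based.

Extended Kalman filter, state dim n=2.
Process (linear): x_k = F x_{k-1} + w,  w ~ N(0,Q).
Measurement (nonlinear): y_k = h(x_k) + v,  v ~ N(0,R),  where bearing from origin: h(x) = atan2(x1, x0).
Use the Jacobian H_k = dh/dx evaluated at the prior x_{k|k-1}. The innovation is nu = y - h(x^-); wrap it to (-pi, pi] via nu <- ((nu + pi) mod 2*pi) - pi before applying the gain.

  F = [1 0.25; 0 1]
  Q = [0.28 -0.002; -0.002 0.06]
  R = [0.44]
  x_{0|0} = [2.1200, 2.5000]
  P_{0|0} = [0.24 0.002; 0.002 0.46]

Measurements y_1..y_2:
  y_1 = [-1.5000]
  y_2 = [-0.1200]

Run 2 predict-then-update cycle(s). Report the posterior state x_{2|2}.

x_post = [3.7160, 1.9867]

step 1: x^-=[2.7450, 2.5000]  P^-=[0.5497 0.1150; 0.1150 0.5200]  H_jac=[-0.1814 0.1991]  S=[0.4704]  K=[-0.1633; 0.1758]  nu=[-2.2387]  x^+=[3.1105, 2.1065]  P^+=[0.5372 0.1285; 0.1285 0.5055]
step 2: x^-=[3.6371, 2.1065]  P^-=[0.9131 0.2529; 0.2529 0.5655]  H_jac=[-0.1192 0.2059]  S=[0.4645]  K=[-0.1223; 0.1857]  nu=[-0.6449]  x^+=[3.7160, 1.9867]  P^+=[0.9061 0.2634; 0.2634 0.5494]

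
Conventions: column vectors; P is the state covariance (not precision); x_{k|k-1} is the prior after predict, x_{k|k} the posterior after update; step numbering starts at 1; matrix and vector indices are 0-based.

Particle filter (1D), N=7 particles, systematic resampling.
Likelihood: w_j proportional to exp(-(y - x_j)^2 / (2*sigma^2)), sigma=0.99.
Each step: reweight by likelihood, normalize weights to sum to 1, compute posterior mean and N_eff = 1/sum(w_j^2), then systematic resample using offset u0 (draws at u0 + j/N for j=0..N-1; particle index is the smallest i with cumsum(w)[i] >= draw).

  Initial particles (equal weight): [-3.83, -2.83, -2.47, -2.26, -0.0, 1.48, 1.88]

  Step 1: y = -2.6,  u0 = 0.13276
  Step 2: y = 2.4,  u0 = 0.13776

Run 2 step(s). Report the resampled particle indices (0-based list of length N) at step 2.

step 1: w=[0.1359, 0.2861, 0.2914, 0.2771, 0.0093, 0.0001, 0.0000]  mean=-2.6762  Neff=3.8144  idx=[0, 1, 1, 2, 2, 3, 3]
step 2: w=[0.0001, 0.0199, 0.0199, 0.1271, 0.1271, 0.3529, 0.3529]  mean=-2.3362  Neff=3.5430  idx=[3, 4, 5, 5, 6, 6, 6]

resampled_idx = [3, 4, 5, 5, 6, 6, 6]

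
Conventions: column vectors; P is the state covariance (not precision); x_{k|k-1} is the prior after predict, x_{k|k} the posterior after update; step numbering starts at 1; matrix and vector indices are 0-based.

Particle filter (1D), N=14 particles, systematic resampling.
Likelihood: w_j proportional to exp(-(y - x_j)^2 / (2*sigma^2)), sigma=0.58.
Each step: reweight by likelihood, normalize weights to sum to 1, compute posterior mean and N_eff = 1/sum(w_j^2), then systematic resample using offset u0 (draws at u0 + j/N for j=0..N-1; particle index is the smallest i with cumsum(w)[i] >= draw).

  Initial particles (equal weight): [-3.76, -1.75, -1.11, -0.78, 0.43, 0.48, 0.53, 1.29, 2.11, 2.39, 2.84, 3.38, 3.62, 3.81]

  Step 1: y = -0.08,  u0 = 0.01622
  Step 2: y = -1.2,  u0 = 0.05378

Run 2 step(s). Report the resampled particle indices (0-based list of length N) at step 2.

step 1: w=[0.0000, 0.0060, 0.0780, 0.1822, 0.2564, 0.2368, 0.2171, 0.0232, 0.0003, 0.0000, 0.0000, 0.0000, 0.0000, 0.0000]  mean=0.1305  Neff=4.7892  idx=[2, 3, 3, 3, 4, 4, 4, 4, 5, 5, 5, 6, 6, 6]
step 2: w=[0.2861, 0.2228, 0.2228, 0.2228, 0.0056, 0.0056, 0.0056, 0.0056, 0.0044, 0.0044, 0.0044, 0.0034, 0.0034, 0.0034]  mean=-0.8176  Neff=4.3299  idx=[0, 0, 0, 0, 1, 1, 1, 2, 2, 2, 3, 3, 3, 9]

resampled_idx = [0, 0, 0, 0, 1, 1, 1, 2, 2, 2, 3, 3, 3, 9]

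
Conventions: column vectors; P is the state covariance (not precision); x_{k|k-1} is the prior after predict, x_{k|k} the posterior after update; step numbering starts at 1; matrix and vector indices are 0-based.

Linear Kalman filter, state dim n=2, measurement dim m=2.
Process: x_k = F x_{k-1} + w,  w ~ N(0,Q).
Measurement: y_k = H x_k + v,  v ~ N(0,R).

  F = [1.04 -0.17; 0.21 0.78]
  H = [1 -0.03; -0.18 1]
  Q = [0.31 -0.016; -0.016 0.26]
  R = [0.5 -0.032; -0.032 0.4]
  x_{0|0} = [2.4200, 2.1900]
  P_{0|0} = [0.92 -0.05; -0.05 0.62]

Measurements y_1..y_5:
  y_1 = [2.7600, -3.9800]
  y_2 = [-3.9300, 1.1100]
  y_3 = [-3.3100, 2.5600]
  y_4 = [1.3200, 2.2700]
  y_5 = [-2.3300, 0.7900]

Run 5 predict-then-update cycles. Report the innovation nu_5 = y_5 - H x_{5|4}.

step 1: x^-=[2.1445, 2.2164]  P^-=[1.3407 0.0639; 0.0639 0.6614]  S=[1.8374 -0.2289; -0.2289 1.0818]  K=[0.7273 -0.0101; 0.1015 0.6222]  nu=[0.6820, -5.8104]  x^+=[2.6991, -1.3297]  P^+=[0.3651 0.0384; 0.0384 0.2526]
step 2: x^-=[3.0331, -0.4703]  P^-=[0.6987 0.0601; 0.0601 0.4423]  S=[1.1955 -0.1107; -0.1107 0.8434]  K=[0.5828 -0.0014; 0.0876 0.5232]  nu=[-6.9772, 2.1263]  x^+=[-1.0362, 0.0312]  P^+=[0.2924 0.0334; 0.0334 0.2125]
step 3: x^-=[-1.0829, -0.1933]  P^-=[0.6206 0.0456; 0.0456 0.4131]  S=[1.1183 -0.1103; -0.1103 0.8168]  K=[0.5532 -0.0063; 0.0796 0.5065]  nu=[-2.2329, 2.5584]  x^+=[-2.3341, 0.9246]  P^+=[0.2777 0.0298; 0.0298 0.2054]
step 4: x^-=[-2.5846, 0.2310]  P^-=[0.6057 0.0405; 0.0405 0.4070]  S=[1.1037 -0.1125; -0.1125 0.8120]  K=[0.5469 -0.0086; 0.0769 0.5029]  nu=[3.9116, 1.5737]  x^+=[-0.4591, 1.3232]  P^+=[0.2746 0.0285; 0.0285 0.2038]
step 5: x^-=[-0.7024, 0.9357]  P^-=[0.6028 0.0390; 0.0390 0.4054]  S=[1.1008 -0.1134; -0.1134 0.8109]  K=[0.5456 -0.0094; 0.0761 0.5020]  nu=[-1.5995, -0.2721]  x^+=[-1.5725, 0.6773]  P^+=[0.2739 0.0281; 0.0281 0.2034]

innov = [-1.5995, -0.2721]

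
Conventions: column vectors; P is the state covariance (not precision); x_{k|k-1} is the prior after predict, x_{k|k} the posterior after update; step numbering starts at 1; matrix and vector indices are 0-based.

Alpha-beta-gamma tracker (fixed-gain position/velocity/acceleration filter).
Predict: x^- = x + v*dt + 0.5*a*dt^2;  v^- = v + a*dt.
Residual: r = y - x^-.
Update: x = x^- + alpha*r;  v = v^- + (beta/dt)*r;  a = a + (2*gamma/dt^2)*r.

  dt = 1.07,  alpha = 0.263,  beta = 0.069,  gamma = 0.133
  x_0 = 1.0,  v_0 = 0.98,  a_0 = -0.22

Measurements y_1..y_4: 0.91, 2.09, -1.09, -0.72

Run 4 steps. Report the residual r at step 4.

resid = -0.7197

step 1: x_pred=1.9227  r=-1.0127  x^+=1.6563  v^+=0.6793  a^+=-0.4553
step 2: x_pred=2.1226  r=-0.0326  x^+=2.1140  v^+=0.1901  a^+=-0.4628
step 3: x_pred=2.0524  r=-3.1424  x^+=1.2259  v^+=-0.5078  a^+=-1.1929
step 4: x_pred=-0.0003  r=-0.7197  x^+=-0.1896  v^+=-1.8307  a^+=-1.3601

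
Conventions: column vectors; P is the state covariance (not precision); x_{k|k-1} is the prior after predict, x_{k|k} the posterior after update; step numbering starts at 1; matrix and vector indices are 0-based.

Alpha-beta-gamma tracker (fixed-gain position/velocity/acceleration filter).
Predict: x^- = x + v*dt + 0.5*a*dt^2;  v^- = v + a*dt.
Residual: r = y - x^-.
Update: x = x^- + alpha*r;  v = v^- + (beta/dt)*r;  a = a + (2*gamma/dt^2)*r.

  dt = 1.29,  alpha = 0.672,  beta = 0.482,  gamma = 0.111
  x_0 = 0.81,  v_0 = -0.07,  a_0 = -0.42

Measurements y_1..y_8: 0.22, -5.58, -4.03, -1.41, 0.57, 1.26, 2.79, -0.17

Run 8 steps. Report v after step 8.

step 1: x_pred=0.3702  r=-0.1502  x^+=0.2693  v^+=-0.6679  a^+=-0.4400
step 2: x_pred=-0.9585  r=-4.6215  x^+=-4.0641  v^+=-2.9624  a^+=-1.0566
step 3: x_pred=-8.7647  r=4.7347  x^+=-5.5830  v^+=-2.5563  a^+=-0.4249
step 4: x_pred=-9.2341  r=7.8241  x^+=-3.9763  v^+=-0.1810  a^+=0.6188
step 5: x_pred=-3.6949  r=4.2649  x^+=-0.8289  v^+=2.2109  a^+=1.1878
step 6: x_pred=3.0115  r=-1.7515  x^+=1.8345  v^+=3.0887  a^+=0.9542
step 7: x_pred=6.6128  r=-3.8228  x^+=4.0439  v^+=2.8912  a^+=0.4442
step 8: x_pred=8.1431  r=-8.3131  x^+=2.5567  v^+=0.3580  a^+=-0.6648

v_post = 0.3580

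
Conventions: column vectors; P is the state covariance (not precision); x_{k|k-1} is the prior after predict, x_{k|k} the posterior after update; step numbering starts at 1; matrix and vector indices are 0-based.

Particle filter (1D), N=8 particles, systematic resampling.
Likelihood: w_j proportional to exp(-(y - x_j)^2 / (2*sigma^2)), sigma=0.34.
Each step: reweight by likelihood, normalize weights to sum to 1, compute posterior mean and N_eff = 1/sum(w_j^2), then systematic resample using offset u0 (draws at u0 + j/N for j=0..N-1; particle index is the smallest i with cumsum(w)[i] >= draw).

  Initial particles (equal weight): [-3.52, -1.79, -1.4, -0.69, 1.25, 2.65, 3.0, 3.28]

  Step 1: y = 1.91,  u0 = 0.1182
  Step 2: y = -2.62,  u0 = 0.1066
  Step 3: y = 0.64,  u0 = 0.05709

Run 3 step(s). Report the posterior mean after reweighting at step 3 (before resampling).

step 1: w=[0.0000, 0.0000, 0.0000, 0.0000, 0.6036, 0.3719, 0.0233, 0.0012]  mean=1.8138  Neff=1.9872  idx=[4, 4, 4, 4, 5, 5, 5, 6]
step 2: w=[0.2500, 0.2500, 0.2500, 0.2500, 0.0000, 0.0000, 0.0000, 0.0000]  mean=1.2500  Neff=4.0000  idx=[0, 0, 1, 1, 2, 2, 3, 3]
step 3: w=[0.1250, 0.1250, 0.1250, 0.1250, 0.1250, 0.1250, 0.1250, 0.1250]  mean=1.2500  Neff=8.0000  idx=[0, 1, 2, 3, 4, 5, 6, 7]

post_mean = 1.2500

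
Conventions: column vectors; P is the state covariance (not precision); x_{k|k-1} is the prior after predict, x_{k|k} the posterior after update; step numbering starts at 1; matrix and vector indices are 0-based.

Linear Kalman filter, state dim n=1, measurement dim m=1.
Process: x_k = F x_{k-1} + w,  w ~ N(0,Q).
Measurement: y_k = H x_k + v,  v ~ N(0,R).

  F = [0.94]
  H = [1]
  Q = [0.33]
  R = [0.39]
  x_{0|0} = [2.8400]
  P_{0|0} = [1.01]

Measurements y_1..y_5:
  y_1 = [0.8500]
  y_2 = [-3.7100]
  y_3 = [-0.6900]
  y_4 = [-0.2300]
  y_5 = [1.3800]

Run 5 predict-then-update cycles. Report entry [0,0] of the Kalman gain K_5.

step 1: x^-=[2.6696]  P^-=[1.2224]  S=[1.6124]  K=[0.7581]  nu=[-1.8196]  x^+=[1.2901]  P^+=[0.2957]
step 2: x^-=[1.2127]  P^-=[0.5913]  S=[0.9813]  K=[0.6025]  nu=[-4.9227]  x^+=[-1.7535]  P^+=[0.2350]
step 3: x^-=[-1.6483]  P^-=[0.5376]  S=[0.9276]  K=[0.5796]  nu=[0.9583]  x^+=[-1.0929]  P^+=[0.2260]
step 4: x^-=[-1.0273]  P^-=[0.5297]  S=[0.9197]  K=[0.5760]  nu=[0.7973]  x^+=[-0.5681]  P^+=[0.2246]
step 5: x^-=[-0.5340]  P^-=[0.5285]  S=[0.9185]  K=[0.5754]  nu=[1.9140]  x^+=[0.5673]  P^+=[0.2244]

K[0,0] = 0.5754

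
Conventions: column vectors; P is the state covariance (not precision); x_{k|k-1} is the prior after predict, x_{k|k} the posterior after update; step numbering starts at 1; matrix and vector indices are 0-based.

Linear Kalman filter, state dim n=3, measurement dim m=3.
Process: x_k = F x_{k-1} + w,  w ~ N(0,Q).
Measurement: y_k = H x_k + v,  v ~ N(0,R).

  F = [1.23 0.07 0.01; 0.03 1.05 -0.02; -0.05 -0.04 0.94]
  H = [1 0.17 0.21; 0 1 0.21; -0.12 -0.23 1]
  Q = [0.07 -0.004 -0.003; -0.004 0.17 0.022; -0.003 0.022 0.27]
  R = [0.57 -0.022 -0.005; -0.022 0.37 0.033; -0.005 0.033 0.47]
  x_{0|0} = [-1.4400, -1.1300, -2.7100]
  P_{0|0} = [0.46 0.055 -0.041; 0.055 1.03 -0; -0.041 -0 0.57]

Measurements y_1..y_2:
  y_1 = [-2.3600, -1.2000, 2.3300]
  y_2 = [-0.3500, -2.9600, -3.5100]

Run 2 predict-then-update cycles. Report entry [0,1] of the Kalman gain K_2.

K[0,1] = -0.0512

step 1: x^-=[-1.8774, -1.1755, -2.4302]  P^-=[0.7795 0.1607 -0.0791; 0.1607 1.3097 -0.0368; -0.0791 -0.0368 0.7805]  S=[1.4406 0.3701 -0.1077; 0.3701 1.6987 -0.1567; -0.1077 -0.1567 1.3758]  K=[0.5518 -0.0460 -0.1144; 0.0584 0.7380 -0.1711; 0.0698 0.1148 0.5989]  nu=[0.2276, 0.4858, 4.2645]  x^+=[-2.2620, -1.5335, 0.1955]  P^+=[0.3261 -0.0276 -0.0253; -0.0276 0.2658 0.0015; -0.0253 0.0015 0.2822]
step 2: x^-=[-2.8876, -1.6819, 0.3582]  P^-=[0.5593 -0.0076 -0.0488; -0.0076 0.4617 0.0072; -0.0488 0.0072 0.5228]  S=[1.1432 0.0635 -0.0252; 0.0635 0.8578 0.0456; -0.0252 0.0456 1.0332]  K=[0.4799 -0.0512 -0.0965; 0.0305 0.5440 -0.1182; 0.0598 0.1050 0.5068]  nu=[2.7483, -1.3533, -4.6016]  x^+=[-1.0552, -1.7904, -1.9520]  P^+=[0.2845 -0.0281 -0.0218; -0.0281 0.1959 0.0039; -0.0218 0.0039 0.2397]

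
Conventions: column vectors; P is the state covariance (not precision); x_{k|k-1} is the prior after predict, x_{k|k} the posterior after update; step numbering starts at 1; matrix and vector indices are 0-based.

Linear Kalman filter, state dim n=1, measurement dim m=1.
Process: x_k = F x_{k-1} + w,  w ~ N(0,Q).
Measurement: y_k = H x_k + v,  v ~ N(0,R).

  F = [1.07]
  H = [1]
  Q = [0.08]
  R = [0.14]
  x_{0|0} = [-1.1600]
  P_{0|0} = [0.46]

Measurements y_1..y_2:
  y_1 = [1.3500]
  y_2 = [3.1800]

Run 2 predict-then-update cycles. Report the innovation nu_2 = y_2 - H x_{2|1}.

innov = [2.2554]

step 1: x^-=[-1.2412]  P^-=[0.6067]  S=[0.7467]  K=[0.8125]  nu=[2.5912]  x^+=[0.8641]  P^+=[0.1137]
step 2: x^-=[0.9246]  P^-=[0.2102]  S=[0.3502]  K=[0.6003]  nu=[2.2554]  x^+=[2.2784]  P^+=[0.0840]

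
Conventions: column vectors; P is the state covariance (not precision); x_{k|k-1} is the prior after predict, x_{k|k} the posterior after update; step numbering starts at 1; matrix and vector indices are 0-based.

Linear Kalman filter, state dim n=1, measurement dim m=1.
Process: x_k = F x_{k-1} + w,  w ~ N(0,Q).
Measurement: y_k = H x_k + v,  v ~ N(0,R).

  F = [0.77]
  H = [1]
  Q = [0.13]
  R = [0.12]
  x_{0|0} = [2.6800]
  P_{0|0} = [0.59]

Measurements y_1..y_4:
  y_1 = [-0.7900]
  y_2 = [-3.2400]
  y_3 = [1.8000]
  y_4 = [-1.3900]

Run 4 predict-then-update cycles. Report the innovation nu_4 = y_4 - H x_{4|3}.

innov = [-1.7144]

step 1: x^-=[2.0636]  P^-=[0.4798]  S=[0.5998]  K=[0.7999]  nu=[-2.8536]  x^+=[-0.2191]  P^+=[0.0960]
step 2: x^-=[-0.1687]  P^-=[0.1869]  S=[0.3069]  K=[0.6090]  nu=[-3.0713]  x^+=[-2.0392]  P^+=[0.0731]
step 3: x^-=[-1.5702]  P^-=[0.1733]  S=[0.2933]  K=[0.5909]  nu=[3.3702]  x^+=[0.4213]  P^+=[0.0709]
step 4: x^-=[0.3244]  P^-=[0.1720]  S=[0.2920]  K=[0.5891]  nu=[-1.7144]  x^+=[-0.6856]  P^+=[0.0707]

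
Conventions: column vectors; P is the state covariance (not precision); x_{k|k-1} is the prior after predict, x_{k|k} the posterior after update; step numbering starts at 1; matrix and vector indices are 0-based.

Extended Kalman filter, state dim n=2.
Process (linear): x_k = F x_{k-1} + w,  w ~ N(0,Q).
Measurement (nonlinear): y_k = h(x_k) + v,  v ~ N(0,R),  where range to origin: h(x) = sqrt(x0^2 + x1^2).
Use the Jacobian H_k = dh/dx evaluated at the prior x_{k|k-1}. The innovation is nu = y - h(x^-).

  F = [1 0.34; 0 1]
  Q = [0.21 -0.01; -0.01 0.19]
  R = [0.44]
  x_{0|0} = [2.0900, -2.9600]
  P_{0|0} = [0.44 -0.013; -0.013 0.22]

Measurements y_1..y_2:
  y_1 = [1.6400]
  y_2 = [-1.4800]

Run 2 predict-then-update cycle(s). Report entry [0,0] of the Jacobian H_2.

H_jac[0,0] = -0.0096

step 1: x^-=[1.0836, -2.9600]  P^-=[0.6666 0.0518; 0.0518 0.4100]  H_jac=[0.3438 -0.9391]  S=[0.8469]  K=[0.2131; -0.4336]  nu=[-1.5121]  x^+=[0.7613, -2.3044]  P^+=[0.6281 0.1301; 0.1301 0.2508]
step 2: x^-=[-0.0222, -2.3044]  P^-=[0.9556 0.2053; 0.2053 0.4408]  H_jac=[-0.0096 -1.0000]  S=[0.8848]  K=[-0.2425; -0.5004]  nu=[-3.7845]  x^+=[0.8954, -0.4106]  P^+=[0.9035 0.0980; 0.0980 0.2192]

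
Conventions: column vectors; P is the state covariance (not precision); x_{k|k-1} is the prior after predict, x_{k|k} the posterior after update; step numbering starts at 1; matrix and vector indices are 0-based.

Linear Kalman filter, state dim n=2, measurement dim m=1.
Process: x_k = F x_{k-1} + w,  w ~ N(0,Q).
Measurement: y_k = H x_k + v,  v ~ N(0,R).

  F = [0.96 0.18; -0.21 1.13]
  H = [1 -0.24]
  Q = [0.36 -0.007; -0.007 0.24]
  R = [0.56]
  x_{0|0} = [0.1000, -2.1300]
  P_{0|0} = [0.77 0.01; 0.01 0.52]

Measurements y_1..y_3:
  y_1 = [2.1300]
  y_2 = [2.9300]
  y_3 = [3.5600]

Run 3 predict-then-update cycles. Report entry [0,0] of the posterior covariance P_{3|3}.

step 1: x^-=[-0.2874, -2.4279]  P^-=[1.0899 -0.0460; -0.0460 0.9332]  S=[1.7258]  K=[0.6380; -0.1564]  nu=[1.8347]  x^+=[0.8831, -2.7149]  P^+=[0.3876 0.1262; 0.1262 0.8910]
step 2: x^-=[0.3591, -3.2533]  P^-=[0.7897 0.2283; 0.2283 1.3349]  S=[1.3170]  K=[0.5580; -0.0699]  nu=[1.7901]  x^+=[1.3580, -3.3785]  P^+=[0.3796 0.2797; 0.2797 1.3284]
step 3: x^-=[0.6955, -4.1029]  P^-=[0.8495 0.4795; 0.4795 1.8203]  S=[1.2842]  K=[0.5719; 0.0332]  nu=[1.8798]  x^+=[1.7706, -4.0405]  P^+=[0.4295 0.4551; 0.4551 1.8189]

P_post[0,0] = 0.4295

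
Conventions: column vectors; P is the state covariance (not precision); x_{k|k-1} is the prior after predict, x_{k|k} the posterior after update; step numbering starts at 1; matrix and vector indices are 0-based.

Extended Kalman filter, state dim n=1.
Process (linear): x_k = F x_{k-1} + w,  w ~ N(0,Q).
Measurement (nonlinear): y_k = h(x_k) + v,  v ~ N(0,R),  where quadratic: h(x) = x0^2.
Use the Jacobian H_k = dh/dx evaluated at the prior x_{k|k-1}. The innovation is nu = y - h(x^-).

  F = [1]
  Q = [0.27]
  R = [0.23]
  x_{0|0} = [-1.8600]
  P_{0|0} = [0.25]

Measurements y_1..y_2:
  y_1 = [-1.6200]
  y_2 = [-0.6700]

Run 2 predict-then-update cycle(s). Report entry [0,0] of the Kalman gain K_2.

K[0,0] = -0.5487

step 1: x^-=[-1.8600]  P^-=[0.5200]  H_jac=[-3.7200]  S=[7.4260]  K=[-0.2605]  nu=[-5.0796]  x^+=[-0.5368]  P^+=[0.0161]
step 2: x^-=[-0.5368]  P^-=[0.2861]  H_jac=[-1.0736]  S=[0.5598]  K=[-0.5487]  nu=[-0.9582]  x^+=[-0.0110]  P^+=[0.1176]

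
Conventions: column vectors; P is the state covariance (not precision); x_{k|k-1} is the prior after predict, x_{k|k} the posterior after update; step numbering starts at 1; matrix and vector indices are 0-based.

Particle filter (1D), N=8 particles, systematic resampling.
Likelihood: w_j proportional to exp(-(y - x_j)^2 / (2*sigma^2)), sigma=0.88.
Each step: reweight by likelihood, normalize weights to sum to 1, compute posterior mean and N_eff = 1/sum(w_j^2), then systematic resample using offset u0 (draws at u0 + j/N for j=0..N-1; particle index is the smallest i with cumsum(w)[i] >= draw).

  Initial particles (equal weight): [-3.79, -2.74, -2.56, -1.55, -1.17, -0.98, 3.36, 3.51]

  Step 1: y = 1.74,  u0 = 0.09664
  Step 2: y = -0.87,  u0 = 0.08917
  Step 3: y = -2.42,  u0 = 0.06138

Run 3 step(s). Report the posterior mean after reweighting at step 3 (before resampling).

step 1: w=[0.0000, 0.0000, 0.0000, 0.0028, 0.0128, 0.0256, 0.5574, 0.4014]  mean=3.2374  Neff=2.1157  idx=[6, 6, 6, 6, 6, 7, 7, 7]
step 2: w=[0.1587, 0.1587, 0.1587, 0.1587, 0.1587, 0.0689, 0.0689, 0.0689]  mean=3.3910  Neff=7.1378  idx=[0, 1, 2, 2, 3, 4, 5, 7]
step 3: w=[0.1505, 0.1505, 0.1505, 0.1505, 0.1505, 0.1505, 0.0484, 0.0484]  mean=3.3745  Neff=7.1105  idx=[0, 1, 2, 2, 3, 4, 5, 6]

post_mean = 3.3745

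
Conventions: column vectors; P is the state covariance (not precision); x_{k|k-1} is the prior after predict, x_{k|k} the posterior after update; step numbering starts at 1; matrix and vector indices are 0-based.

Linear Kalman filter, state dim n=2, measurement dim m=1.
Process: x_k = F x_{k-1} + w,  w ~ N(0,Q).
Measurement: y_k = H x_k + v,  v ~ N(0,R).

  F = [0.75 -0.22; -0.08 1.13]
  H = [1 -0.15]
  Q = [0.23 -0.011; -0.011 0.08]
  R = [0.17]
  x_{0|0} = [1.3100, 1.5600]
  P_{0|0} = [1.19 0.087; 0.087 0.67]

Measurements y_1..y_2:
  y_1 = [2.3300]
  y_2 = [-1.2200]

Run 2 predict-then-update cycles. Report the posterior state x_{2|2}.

x_post = [-0.1088, 2.5262]

step 1: x^-=[0.6393, 1.6580]  P^-=[0.9031 -0.1737; -0.1737 0.9274]  S=[1.1461]  K=[0.8107; -0.2729]  nu=[1.9394]  x^+=[2.2116, 1.1287]  P^+=[0.1498 0.0799; 0.0799 0.8420]
step 2: x^-=[1.4104, 1.0985]  P^-=[0.3287 -0.1602; -0.1602 1.1417]  S=[0.5724]  K=[0.6161; -0.5790]  nu=[-2.4656]  x^+=[-0.1088, 2.5262]  P^+=[0.1113 0.0440; 0.0440 0.9498]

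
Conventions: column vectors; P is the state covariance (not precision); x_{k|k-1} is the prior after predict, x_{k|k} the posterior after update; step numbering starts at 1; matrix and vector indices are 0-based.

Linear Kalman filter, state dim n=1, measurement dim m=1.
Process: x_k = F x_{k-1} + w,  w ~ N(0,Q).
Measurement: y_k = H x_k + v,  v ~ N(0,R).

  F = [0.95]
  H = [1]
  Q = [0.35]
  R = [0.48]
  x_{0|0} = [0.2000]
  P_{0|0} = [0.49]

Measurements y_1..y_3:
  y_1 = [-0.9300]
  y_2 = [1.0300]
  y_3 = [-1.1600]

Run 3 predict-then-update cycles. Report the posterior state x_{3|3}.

x_post = [-0.4845]

step 1: x^-=[0.1900]  P^-=[0.7922]  S=[1.2722]  K=[0.6227]  nu=[-1.1200]  x^+=[-0.5074]  P^+=[0.2989]
step 2: x^-=[-0.4821]  P^-=[0.6198]  S=[1.0998]  K=[0.5635]  nu=[1.5121]  x^+=[0.3700]  P^+=[0.2705]
step 3: x^-=[0.3515]  P^-=[0.5941]  S=[1.0741]  K=[0.5531]  nu=[-1.5115]  x^+=[-0.4845]  P^+=[0.2655]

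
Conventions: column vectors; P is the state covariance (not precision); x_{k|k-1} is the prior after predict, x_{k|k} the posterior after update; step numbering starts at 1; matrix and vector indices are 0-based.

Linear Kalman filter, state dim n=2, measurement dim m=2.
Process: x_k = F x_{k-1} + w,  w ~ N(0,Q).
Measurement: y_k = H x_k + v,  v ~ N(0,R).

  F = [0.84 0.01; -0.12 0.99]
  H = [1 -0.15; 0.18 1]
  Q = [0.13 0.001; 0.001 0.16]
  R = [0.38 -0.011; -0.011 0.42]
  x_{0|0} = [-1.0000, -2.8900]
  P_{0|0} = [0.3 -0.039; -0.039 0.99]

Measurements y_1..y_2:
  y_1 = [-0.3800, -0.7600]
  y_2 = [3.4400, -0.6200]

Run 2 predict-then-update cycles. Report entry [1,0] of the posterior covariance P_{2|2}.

step 1: x^-=[-0.8689, -2.7411]  P^-=[0.3411 -0.0518; -0.0518 1.1439]  S=[0.7624 -0.1716; -0.1716 1.5563]  K=[0.4707 0.0581; -0.1322 0.7144]  nu=[0.0777, 2.1375]  x^+=[-0.7082, -1.2243]  P^+=[0.1763 -0.0125; -0.0125 0.3038]
step 2: x^-=[-0.6071, -1.1270]  P^-=[0.2542 -0.0242; -0.0242 0.4632]  S=[0.6519 -0.0582; -0.0582 0.8828]  K=[0.4001 0.0509; -0.0978 0.5134]  nu=[3.8781, 0.6163]  x^+=[0.9758, -1.1899]  P^+=[0.1500 -0.0100; -0.0100 0.2185]

P_post[1,0] = -0.0100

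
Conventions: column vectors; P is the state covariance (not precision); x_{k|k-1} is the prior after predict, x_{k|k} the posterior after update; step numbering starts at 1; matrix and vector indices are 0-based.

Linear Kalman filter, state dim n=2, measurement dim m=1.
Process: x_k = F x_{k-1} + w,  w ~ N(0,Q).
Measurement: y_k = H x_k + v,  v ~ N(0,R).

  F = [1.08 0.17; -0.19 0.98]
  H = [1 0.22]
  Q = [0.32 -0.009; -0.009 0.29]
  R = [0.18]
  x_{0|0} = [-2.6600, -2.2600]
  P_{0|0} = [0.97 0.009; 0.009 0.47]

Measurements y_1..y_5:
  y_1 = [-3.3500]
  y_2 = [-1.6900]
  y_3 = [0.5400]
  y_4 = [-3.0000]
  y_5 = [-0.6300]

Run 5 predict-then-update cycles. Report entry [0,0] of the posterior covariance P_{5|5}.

P_post[0,0] = 0.1769

step 1: x^-=[-3.2570, -1.7094]  P^-=[1.4683 -0.1205; -0.1205 0.7731]  S=[1.6327]  K=[0.8831; 0.0304]  nu=[0.2831]  x^+=[-3.0070, -1.7008]  P^+=[0.1951 -0.1643; -0.1643 0.7715]
step 2: x^-=[-3.5367, -1.0955]  P^-=[0.5095 -0.0891; -0.0891 1.0992]  S=[0.7036]  K=[0.6964; 0.2171]  nu=[2.0877]  x^+=[-2.0829, -0.6421]  P^+=[0.1683 -0.1954; -0.1954 1.0660]
step 3: x^-=[-2.3587, -0.2335]  P^-=[0.4754 -0.0665; -0.0665 1.3927]  S=[0.6936]  K=[0.6644; 0.3459]  nu=[2.9500]  x^+=[-0.3988, 0.7869]  P^+=[0.1693 -0.2259; -0.2259 1.3097]
step 4: x^-=[-0.2969, 0.8469]  P^-=[0.4724 -0.0573; -0.0573 1.6381]  S=[0.7064]  K=[0.6508; 0.4290]  nu=[-2.8894]  x^+=[-2.1774, -0.3927]  P^+=[0.1731 -0.2545; -0.2545 1.5080]
step 5: x^-=[-2.4183, 0.0289]  P^-=[0.4721 -0.0545; -0.0545 1.8394]  S=[0.7171]  K=[0.6416; 0.4883]  nu=[1.7820]  x^+=[-1.2751, 0.8990]  P^+=[0.1769 -0.2791; -0.2791 1.6684]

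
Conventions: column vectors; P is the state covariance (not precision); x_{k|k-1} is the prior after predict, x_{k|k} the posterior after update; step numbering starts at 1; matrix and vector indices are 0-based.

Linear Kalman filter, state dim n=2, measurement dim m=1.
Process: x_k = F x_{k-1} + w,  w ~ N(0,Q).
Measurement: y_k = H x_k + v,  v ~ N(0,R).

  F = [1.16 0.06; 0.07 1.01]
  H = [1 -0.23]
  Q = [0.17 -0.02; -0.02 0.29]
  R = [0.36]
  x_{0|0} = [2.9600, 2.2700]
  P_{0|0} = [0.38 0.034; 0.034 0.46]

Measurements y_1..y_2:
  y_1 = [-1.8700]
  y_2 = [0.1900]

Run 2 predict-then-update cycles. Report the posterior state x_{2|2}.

x_post = [0.8161, 3.0065]

step 1: x^-=[3.5698, 2.4999]  P^-=[0.6877 0.0787; 0.0787 0.7659]  S=[1.0520]  K=[0.6365; -0.0926]  nu=[-4.8648]  x^+=[0.4733, 2.9505]  P^+=[0.2615 0.1407; 0.1407 0.7569]
step 2: x^-=[0.7261, 3.0132]  P^-=[0.5442 0.2126; 0.2126 1.0833]  S=[0.8637]  K=[0.5735; -0.0423]  nu=[0.1569]  x^+=[0.8161, 3.0065]  P^+=[0.2602 0.2336; 0.2336 1.0817]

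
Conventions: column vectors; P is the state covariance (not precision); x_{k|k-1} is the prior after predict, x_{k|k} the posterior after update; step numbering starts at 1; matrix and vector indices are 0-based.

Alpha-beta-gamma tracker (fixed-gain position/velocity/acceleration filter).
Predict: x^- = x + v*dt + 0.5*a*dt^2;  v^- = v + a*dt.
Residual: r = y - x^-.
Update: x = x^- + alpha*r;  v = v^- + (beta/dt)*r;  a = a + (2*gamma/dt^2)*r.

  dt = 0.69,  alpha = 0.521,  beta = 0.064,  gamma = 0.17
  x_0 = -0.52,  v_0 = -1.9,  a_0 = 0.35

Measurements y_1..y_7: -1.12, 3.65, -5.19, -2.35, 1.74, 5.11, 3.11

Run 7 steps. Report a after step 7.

step 1: x_pred=-1.7477  r=0.6277  x^+=-1.4207  v^+=-1.6003  a^+=0.7983
step 2: x_pred=-2.3348  r=5.9848  x^+=0.7833  v^+=-0.4944  a^+=5.0722
step 3: x_pred=1.6496  r=-6.8396  x^+=-1.9138  v^+=2.3711  a^+=0.1878
step 4: x_pred=-0.2331  r=-2.1169  x^+=-1.3360  v^+=2.3043  a^+=-1.3239
step 5: x_pred=-0.0612  r=1.8012  x^+=0.8772  v^+=1.5579  a^+=-0.0376
step 6: x_pred=1.9432  r=3.1668  x^+=3.5931  v^+=1.8256  a^+=2.2239
step 7: x_pred=5.3822  r=-2.2722  x^+=4.1984  v^+=3.1493  a^+=0.6012

a_post = 0.6012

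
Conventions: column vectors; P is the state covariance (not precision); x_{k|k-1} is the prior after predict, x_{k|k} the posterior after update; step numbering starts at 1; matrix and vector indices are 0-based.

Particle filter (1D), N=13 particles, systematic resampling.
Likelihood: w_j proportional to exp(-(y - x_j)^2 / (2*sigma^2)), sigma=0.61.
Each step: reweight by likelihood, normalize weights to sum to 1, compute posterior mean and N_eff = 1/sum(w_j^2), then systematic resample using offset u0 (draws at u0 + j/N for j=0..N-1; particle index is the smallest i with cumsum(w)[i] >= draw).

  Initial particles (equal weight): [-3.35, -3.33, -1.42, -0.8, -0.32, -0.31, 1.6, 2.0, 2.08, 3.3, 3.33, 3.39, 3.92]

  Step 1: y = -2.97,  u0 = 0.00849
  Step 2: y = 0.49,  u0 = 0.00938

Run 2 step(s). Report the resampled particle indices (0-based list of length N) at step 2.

resampled_idx = [0, 1, 2, 3, 4, 5, 6, 7, 8, 9, 10, 11, 12]

step 1: w=[0.4830, 0.4927, 0.0232, 0.0010, 0.0000, 0.0000, 0.0000, 0.0000, 0.0000, 0.0000, 0.0000, 0.0000, 0.0000]  mean=-3.2924  Neff=2.0986  idx=[0, 0, 0, 0, 0, 0, 0, 1, 1, 1, 1, 1, 1]
step 2: w=[0.0696, 0.0696, 0.0696, 0.0696, 0.0696, 0.0696, 0.0696, 0.0855, 0.0855, 0.0855, 0.0855, 0.0855, 0.0855]  mean=-3.3397  Neff=12.8633  idx=[0, 1, 2, 3, 4, 5, 6, 7, 8, 9, 10, 11, 12]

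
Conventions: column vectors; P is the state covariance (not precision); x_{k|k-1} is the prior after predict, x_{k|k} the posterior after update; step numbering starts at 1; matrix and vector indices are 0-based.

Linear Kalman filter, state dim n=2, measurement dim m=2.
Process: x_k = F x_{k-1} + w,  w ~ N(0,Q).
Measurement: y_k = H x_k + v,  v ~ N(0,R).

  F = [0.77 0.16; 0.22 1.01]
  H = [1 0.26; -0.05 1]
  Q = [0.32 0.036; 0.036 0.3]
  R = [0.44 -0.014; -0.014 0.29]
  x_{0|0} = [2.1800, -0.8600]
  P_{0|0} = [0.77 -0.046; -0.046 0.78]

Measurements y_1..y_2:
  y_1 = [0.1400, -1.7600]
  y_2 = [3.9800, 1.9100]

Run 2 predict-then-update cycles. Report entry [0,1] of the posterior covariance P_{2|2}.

P_post[0,1] = -0.0036

step 1: x^-=[1.5410, -0.3890]  P^-=[0.7852 0.2551; 0.2551 1.1125]  S=[1.4330 0.4878; 0.4878 1.3790]  K=[0.6150 -0.0610; 0.1232 0.7539]  nu=[-1.2999, -1.2939]  x^+=[0.8206, -1.5247]  P^+=[0.2747 -0.0126; -0.0126 0.2163]
step 2: x^-=[0.3879, -1.3595]  P^-=[0.4853 0.1073; 0.1073 0.5283]  S=[1.0168 0.2050; 0.2050 0.8088]  K=[0.5101 -0.0266; 0.1162 0.6171]  nu=[3.9456, 3.2889]  x^+=[2.3128, 1.1287]  P^+=[0.2257 -0.0036; -0.0036 0.1772]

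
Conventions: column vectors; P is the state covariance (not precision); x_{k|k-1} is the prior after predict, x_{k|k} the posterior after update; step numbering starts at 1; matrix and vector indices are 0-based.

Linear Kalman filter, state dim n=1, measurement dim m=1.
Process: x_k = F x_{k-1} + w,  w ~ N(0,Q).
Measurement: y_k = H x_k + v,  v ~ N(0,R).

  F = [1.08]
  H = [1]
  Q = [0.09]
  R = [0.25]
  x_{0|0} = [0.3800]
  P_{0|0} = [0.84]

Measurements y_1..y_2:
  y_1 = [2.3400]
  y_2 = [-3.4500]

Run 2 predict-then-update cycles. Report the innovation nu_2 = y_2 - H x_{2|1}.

innov = [-5.5824]

step 1: x^-=[0.4104]  P^-=[1.0698]  S=[1.3198]  K=[0.8106]  nu=[1.9296]  x^+=[1.9745]  P^+=[0.2026]
step 2: x^-=[2.1324]  P^-=[0.3264]  S=[0.5764]  K=[0.5662]  nu=[-5.5824]  x^+=[-1.0286]  P^+=[0.1416]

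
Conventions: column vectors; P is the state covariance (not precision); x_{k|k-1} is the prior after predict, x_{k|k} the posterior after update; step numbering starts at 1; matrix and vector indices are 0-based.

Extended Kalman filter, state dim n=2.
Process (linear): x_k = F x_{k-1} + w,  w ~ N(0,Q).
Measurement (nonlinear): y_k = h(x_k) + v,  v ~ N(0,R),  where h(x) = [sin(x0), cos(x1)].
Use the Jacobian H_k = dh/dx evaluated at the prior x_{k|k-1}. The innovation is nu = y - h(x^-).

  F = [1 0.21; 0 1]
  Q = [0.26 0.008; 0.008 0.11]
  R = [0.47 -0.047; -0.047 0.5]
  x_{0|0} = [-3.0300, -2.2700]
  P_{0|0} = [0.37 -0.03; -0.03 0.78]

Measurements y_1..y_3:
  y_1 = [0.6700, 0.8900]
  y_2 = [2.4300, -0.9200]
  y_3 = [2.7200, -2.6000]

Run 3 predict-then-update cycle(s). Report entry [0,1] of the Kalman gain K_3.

step 1: x^-=[-3.5067, -2.2700]  P^-=[0.6518 0.1418; 0.1418 0.8900]  H_jac=[-0.9341 0.0000; 0.0000 0.7654]  S=[1.0387 -0.1484; -0.1484 1.0213]  K=[-0.5831 0.0216; -0.0329 0.6622]  nu=[0.3130, 1.5336]  x^+=[-3.6561, -1.2648]  P^+=[0.2945 0.0499; 0.0499 0.4346]
step 2: x^-=[-3.9217, -1.2648]  P^-=[0.5946 0.1492; 0.1492 0.5446]  H_jac=[-0.7108 0.0000; 0.0000 0.9536]  S=[0.7704 -0.1481; -0.1481 0.9952]  K=[-0.5365 0.0631; -0.0384 0.5161]  nu=[1.7266, -1.2212]  x^+=[-4.9250, -1.9614]  P^+=[0.3589 0.0595; 0.0595 0.2725]
step 3: x^-=[-5.3369, -1.9614]  P^-=[0.6559 0.1247; 0.1247 0.3825]  H_jac=[0.5847 0.0000; 0.0000 0.9247]  S=[0.6942 0.0204; 0.0204 0.8271]  K=[0.5487 0.1259; 0.0925 0.4254]  nu=[1.9088, -2.2192]  x^+=[-4.5690, -2.7288]  P^+=[0.4309 0.0402; 0.0402 0.2253]

K[0,1] = 0.1259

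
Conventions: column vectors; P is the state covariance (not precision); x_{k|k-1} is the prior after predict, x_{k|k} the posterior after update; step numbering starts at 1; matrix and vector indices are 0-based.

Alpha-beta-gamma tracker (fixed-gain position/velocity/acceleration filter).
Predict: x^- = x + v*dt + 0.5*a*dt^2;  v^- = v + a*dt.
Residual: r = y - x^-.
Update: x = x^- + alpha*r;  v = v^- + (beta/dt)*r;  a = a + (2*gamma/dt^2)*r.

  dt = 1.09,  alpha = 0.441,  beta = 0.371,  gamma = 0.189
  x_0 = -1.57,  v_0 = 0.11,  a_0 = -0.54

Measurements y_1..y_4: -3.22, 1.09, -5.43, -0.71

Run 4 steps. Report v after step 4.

step 1: x_pred=-1.7709  r=-1.4491  x^+=-2.4099  v^+=-0.9718  a^+=-1.0010
step 2: x_pred=-4.0639  r=5.1539  x^+=-1.7910  v^+=-0.3087  a^+=0.6387
step 3: x_pred=-1.7481  r=-3.6819  x^+=-3.3718  v^+=-0.8657  a^+=-0.5327
step 4: x_pred=-4.6320  r=3.9220  x^+=-2.9024  v^+=-0.1115  a^+=0.7151

v_post = -0.1115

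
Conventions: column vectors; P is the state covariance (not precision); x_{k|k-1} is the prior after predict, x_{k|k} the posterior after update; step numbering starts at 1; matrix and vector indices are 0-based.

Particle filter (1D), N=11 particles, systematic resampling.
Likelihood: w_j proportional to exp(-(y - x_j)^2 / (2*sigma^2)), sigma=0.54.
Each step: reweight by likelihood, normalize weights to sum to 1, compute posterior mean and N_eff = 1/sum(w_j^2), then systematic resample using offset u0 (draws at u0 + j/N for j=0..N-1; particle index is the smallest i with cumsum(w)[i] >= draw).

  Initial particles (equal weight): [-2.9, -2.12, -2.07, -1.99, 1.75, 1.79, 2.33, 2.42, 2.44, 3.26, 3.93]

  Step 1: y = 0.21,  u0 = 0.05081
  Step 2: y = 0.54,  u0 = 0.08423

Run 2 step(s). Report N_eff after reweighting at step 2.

N_eff = 10.9244

step 1: w=[0.0000, 0.0028, 0.0042, 0.0077, 0.5301, 0.4280, 0.0139, 0.0071, 0.0061, 0.0000, 0.0000]  mean=1.7287  Neff=2.1523  idx=[4, 4, 4, 4, 4, 4, 5, 5, 5, 5, 5]
step 2: w=[0.0978, 0.0978, 0.0978, 0.0978, 0.0978, 0.0978, 0.0826, 0.0826, 0.0826, 0.0826, 0.0826]  mean=1.7665  Neff=10.9244  idx=[0, 1, 2, 3, 4, 5, 6, 7, 8, 9, 10]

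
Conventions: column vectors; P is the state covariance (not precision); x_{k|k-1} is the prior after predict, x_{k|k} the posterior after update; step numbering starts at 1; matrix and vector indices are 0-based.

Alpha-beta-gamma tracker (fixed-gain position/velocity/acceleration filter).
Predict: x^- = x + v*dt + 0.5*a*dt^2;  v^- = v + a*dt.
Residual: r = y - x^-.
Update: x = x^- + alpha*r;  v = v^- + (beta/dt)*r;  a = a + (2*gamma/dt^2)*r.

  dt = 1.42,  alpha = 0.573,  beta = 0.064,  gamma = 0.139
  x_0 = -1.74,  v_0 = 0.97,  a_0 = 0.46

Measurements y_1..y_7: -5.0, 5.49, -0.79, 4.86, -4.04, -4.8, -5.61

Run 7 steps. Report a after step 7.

a_post = -2.2152

step 1: x_pred=0.1012  r=-5.1012  x^+=-2.8218  v^+=1.3933  a^+=-0.2433
step 2: x_pred=-1.0886  r=6.5786  x^+=2.6809  v^+=1.3443  a^+=0.6637
step 3: x_pred=5.2590  r=-6.0490  x^+=1.7929  v^+=2.0141  a^+=-0.1703
step 4: x_pred=4.4813  r=0.3787  x^+=4.6983  v^+=1.7894  a^+=-0.1181
step 5: x_pred=7.1202  r=-11.1602  x^+=0.7254  v^+=1.1188  a^+=-1.6567
step 6: x_pred=0.6437  r=-5.4437  x^+=-2.4755  v^+=-1.4791  a^+=-2.4072
step 7: x_pred=-7.0029  r=1.3929  x^+=-6.2048  v^+=-4.8346  a^+=-2.2152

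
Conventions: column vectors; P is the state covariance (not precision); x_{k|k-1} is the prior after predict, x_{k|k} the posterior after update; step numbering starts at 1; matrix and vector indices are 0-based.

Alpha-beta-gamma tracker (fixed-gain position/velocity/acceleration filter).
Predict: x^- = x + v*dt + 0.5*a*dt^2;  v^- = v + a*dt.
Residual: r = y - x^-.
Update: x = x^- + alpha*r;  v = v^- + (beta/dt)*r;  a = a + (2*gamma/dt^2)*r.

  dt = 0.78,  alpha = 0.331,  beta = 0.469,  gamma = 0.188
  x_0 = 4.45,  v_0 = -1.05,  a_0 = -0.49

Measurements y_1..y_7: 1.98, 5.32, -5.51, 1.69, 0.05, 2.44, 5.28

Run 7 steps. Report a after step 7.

a_post = 5.7430

step 1: x_pred=3.4819  r=-1.5019  x^+=2.9848  v^+=-2.3353  a^+=-1.4182
step 2: x_pred=0.7318  r=4.5882  x^+=2.2505  v^+=-0.6827  a^+=1.4173
step 3: x_pred=2.1491  r=-7.6591  x^+=-0.3860  v^+=-4.1825  a^+=-3.3161
step 4: x_pred=-4.6572  r=6.3472  x^+=-2.5563  v^+=-2.9527  a^+=0.6065
step 5: x_pred=-4.6748  r=4.7248  x^+=-3.1109  v^+=0.3614  a^+=3.5265
step 6: x_pred=-1.7563  r=4.1963  x^+=-0.3673  v^+=5.6352  a^+=6.1199
step 7: x_pred=5.8898  r=-0.6098  x^+=5.6880  v^+=10.0421  a^+=5.7430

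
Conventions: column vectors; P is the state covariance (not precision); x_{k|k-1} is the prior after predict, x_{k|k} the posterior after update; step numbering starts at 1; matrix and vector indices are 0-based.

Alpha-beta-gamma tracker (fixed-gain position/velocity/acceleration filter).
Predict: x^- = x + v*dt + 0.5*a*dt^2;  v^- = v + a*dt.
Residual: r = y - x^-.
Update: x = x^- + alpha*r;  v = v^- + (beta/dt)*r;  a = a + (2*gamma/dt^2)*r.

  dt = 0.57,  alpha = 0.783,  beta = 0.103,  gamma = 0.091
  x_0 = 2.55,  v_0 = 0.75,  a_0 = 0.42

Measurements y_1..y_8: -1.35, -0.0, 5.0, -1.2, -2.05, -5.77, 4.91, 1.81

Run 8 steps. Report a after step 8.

step 1: x_pred=3.0457  r=-4.3957  x^+=-0.3961  v^+=0.1951  a^+=-2.0424
step 2: x_pred=-0.6167  r=0.6167  x^+=-0.1338  v^+=-0.8576  a^+=-1.6969
step 3: x_pred=-0.8983  r=5.8983  x^+=3.7201  v^+=-0.7590  a^+=1.6072
step 4: x_pred=3.5485  r=-4.7485  x^+=-0.1696  v^+=-0.7010  a^+=-1.0528
step 5: x_pred=-0.7402  r=-1.3098  x^+=-1.7658  v^+=-1.5378  a^+=-1.7865
step 6: x_pred=-2.9325  r=-2.8375  x^+=-5.1543  v^+=-3.0688  a^+=-3.3760
step 7: x_pred=-7.4519  r=12.3619  x^+=2.2275  v^+=-2.7593  a^+=3.5488
step 8: x_pred=1.2311  r=0.5789  x^+=1.6844  v^+=-0.6319  a^+=3.8731

a_post = 3.8731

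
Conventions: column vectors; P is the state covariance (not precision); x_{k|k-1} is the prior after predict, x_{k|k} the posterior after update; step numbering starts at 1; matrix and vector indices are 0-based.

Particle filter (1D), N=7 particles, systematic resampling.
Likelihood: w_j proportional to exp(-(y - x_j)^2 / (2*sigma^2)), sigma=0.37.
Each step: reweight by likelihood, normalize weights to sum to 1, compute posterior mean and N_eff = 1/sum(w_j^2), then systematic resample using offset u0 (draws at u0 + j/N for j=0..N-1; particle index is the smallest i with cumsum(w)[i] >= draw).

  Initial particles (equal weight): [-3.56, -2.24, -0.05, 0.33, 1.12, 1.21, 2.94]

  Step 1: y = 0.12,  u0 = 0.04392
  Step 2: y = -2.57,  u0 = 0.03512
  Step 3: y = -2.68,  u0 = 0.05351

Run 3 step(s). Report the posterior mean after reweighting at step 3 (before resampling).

post_mean = -0.0500

step 1: w=[0.0000, 0.0000, 0.5027, 0.4755, 0.0145, 0.0073, 0.0000]  mean=0.1568  Neff=2.0873  idx=[2, 2, 2, 2, 3, 3, 3]
step 2: w=[0.2499, 0.2499, 0.2499, 0.2499, 0.0001, 0.0001, 0.0001]  mean=-0.0498  Neff=4.0032  idx=[0, 0, 1, 1, 2, 2, 3]
step 3: w=[0.1429, 0.1429, 0.1429, 0.1429, 0.1429, 0.1429, 0.1429]  mean=-0.0500  Neff=7.0000  idx=[0, 1, 2, 3, 4, 5, 6]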